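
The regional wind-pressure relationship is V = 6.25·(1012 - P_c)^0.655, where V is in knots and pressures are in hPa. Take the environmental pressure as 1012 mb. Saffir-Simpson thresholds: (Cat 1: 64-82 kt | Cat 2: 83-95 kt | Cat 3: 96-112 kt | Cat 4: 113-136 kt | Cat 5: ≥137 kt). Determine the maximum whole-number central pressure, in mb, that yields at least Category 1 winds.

977 mb

Category 1 begins at V = 64 kt.
Required ΔP = (64/6.25)^(1/0.655) = 10.240^1.527 ≈ 34.87 mb.
P_c ≤ 1012 − 34.87 = 977.13, so the highest integer P_c is 977 mb.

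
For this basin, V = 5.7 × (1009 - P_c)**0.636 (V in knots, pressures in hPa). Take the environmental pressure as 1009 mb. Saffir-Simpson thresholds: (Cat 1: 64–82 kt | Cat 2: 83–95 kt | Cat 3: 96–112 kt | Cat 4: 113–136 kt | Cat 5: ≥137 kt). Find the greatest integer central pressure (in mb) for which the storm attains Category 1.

Category 1 begins at V = 64 kt.
Required ΔP = (64/5.7)^(1/0.636) = 11.228^1.572 ≈ 44.81 mb.
P_c ≤ 1009 − 44.81 = 964.19, so the highest integer P_c is 964 mb.

964 mb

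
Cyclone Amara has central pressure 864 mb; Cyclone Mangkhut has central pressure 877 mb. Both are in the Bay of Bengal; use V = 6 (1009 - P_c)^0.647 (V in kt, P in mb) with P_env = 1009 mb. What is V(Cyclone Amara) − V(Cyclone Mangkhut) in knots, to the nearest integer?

Cyclone Amara: ΔP = 145; V ≈ 6 × 145^0.647 ≈ 150.16 kt.
Cyclone Mangkhut: ΔP = 132; V ≈ 6 × 132^0.647 ≈ 141.31 kt.
Difference ≈ 150.16 − 141.31 = 8.85 → 9 kt.

9 kt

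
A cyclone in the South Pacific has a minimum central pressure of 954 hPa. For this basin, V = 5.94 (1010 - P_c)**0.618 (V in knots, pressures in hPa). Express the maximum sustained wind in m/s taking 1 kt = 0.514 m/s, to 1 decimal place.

36.7 m/s

ΔP = 1010 − 954 = 56 hPa.
V ≈ 5.94 × 56^0.618 = 5.94 × 12.033 ≈ 71.477 kt.
71.477 × 0.514 ≈ 36.74 m/s → 36.7 m/s.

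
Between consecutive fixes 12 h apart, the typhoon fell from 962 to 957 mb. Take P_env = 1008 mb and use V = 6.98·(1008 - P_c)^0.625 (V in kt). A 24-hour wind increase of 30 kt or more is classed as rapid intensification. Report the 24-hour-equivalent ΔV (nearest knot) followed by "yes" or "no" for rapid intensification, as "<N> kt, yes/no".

10 kt, no

V₁: ΔP = 46, V ≈ 6.98 × 46^0.625 ≈ 76.40 kt.
V₂: ΔP = 51, V ≈ 6.98 × 51^0.625 ≈ 81.49 kt.
ΔV over 12 h = 5.09 kt → 24 h equivalent = 5.09 × 24/12 ≈ 10.18 kt.
10 kt < 30 kt ⇒ not rapid intensification.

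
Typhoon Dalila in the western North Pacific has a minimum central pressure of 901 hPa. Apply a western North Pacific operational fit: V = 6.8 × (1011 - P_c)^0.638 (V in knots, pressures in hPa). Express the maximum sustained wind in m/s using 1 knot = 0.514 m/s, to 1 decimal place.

ΔP = 1011 − 901 = 110 hPa.
V ≈ 6.8 × 110^0.638 = 6.8 × 20.064 ≈ 136.432 kt.
136.432 × 0.514 ≈ 70.13 m/s → 70.1 m/s.

70.1 m/s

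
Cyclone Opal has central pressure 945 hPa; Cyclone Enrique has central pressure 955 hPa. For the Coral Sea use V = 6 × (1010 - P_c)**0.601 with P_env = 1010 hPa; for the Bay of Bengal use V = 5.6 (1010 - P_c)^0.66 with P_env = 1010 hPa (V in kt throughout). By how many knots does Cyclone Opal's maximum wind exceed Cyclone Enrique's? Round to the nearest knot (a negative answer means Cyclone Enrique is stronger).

-5 kt

Cyclone Opal: ΔP = 65; V ≈ 6 × 65^0.601 ≈ 73.74 kt.
Cyclone Enrique: ΔP = 55; V ≈ 5.6 × 55^0.66 ≈ 78.85 kt.
Difference ≈ 73.74 − 78.85 = -5.11 → -5 kt.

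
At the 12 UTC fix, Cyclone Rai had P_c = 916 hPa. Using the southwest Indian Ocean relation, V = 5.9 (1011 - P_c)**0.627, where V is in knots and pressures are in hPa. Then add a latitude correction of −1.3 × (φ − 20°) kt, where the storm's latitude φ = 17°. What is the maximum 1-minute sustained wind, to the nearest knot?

ΔP = 1011 − 916 = 95 hPa.
95^0.627 ≈ 17.379.
V ≈ 5.9 × 17.379 ≈ 102.5 kt.
Latitude correction: −1.3 × (17 − 20) = 3.9 kt.
Corrected V ≈ 106.4 kt → 106 kt.

106 kt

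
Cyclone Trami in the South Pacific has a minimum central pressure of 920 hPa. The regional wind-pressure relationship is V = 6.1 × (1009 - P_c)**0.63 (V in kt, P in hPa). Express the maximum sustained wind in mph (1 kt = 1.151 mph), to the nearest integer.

ΔP = 1009 − 920 = 89 hPa.
V ≈ 6.1 × 89^0.63 = 6.1 × 16.909 ≈ 103.144 kt.
103.144 × 1.151 ≈ 118.72 mph → 119 mph.

119 mph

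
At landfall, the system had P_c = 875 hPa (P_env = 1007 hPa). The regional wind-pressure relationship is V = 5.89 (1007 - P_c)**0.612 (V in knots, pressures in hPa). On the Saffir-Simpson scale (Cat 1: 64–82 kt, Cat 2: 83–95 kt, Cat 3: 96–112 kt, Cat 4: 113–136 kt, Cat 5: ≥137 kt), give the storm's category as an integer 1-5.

4

ΔP = 1007 − 875 = 132 hPa.
V ≈ 5.89 × 132^0.612 = 5.89 × 19.85 ≈ 117 kt.
117 kt falls in the Category 4 band.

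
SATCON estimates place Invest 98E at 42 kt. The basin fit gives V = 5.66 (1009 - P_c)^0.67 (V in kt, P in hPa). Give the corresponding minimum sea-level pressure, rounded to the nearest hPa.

ΔP = (V / 5.66)^(1/0.67) = (42/5.66)^1.493.
42/5.66 = 7.420; 7.420^1.493 ≈ 19.91 hPa.
P_c = 1009 − 19.91 = 989.09 ≈ 989 hPa.

989 hPa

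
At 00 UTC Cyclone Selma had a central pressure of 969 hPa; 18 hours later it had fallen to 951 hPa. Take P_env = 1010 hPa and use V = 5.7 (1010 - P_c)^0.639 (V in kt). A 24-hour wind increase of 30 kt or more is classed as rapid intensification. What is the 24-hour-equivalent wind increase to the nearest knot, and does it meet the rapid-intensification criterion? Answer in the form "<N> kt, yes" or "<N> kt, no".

21 kt, no

V₁: ΔP = 41, V ≈ 5.7 × 41^0.639 ≈ 61.16 kt.
V₂: ΔP = 59, V ≈ 5.7 × 59^0.639 ≈ 77.17 kt.
ΔV over 18 h = 16.01 kt → 24 h equivalent = 16.01 × 24/18 ≈ 21.35 kt.
21 kt < 30 kt ⇒ not rapid intensification.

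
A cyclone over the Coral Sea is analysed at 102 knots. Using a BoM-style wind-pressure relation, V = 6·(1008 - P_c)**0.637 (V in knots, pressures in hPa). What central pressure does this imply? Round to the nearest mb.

923 mb

ΔP = (V / 6)^(1/0.637) = (102/6)^1.570.
102/6 = 17.000; 17.000^1.570 ≈ 85.43 mb.
P_c = 1008 − 85.43 = 922.57 ≈ 923 mb.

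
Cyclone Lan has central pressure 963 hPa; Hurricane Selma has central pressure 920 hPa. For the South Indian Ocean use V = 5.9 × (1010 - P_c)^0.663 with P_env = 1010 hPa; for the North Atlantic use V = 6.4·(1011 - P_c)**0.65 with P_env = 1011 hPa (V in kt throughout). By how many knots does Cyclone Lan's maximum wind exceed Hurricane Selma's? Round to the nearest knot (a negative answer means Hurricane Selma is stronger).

Cyclone Lan: ΔP = 47; V ≈ 5.9 × 47^0.663 ≈ 75.76 kt.
Hurricane Selma: ΔP = 91; V ≈ 6.4 × 91^0.65 ≈ 120.10 kt.
Difference ≈ 75.76 − 120.10 = -44.34 → -44 kt.

-44 kt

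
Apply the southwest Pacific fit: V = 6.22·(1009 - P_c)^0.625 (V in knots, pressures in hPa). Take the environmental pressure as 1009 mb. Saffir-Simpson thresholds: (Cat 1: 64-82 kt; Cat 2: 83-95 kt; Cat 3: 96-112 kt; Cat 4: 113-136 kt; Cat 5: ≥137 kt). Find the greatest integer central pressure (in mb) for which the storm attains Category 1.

Category 1 begins at V = 64 kt.
Required ΔP = (64/6.22)^(1/0.625) = 10.289^1.600 ≈ 41.67 mb.
P_c ≤ 1009 − 41.67 = 967.33, so the highest integer P_c is 967 mb.

967 mb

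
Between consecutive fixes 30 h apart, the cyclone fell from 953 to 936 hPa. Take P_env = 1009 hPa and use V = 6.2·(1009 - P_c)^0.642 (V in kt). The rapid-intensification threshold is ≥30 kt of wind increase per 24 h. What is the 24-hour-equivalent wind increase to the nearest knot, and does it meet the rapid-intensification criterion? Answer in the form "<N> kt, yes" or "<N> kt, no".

12 kt, no

V₁: ΔP = 56, V ≈ 6.2 × 56^0.642 ≈ 82.17 kt.
V₂: ΔP = 73, V ≈ 6.2 × 73^0.642 ≈ 97.42 kt.
ΔV over 30 h = 15.25 kt → 24 h equivalent = 15.25 × 24/30 ≈ 12.20 kt.
12 kt < 30 kt ⇒ not rapid intensification.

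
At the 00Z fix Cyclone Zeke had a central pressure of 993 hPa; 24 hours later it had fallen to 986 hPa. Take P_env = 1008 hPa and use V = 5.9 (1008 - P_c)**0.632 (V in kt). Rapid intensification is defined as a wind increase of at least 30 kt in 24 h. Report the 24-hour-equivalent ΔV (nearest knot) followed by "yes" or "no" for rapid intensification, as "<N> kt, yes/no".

V₁: ΔP = 15, V ≈ 5.9 × 15^0.632 ≈ 32.67 kt.
V₂: ΔP = 22, V ≈ 5.9 × 22^0.632 ≈ 41.62 kt.
ΔV over 24 h = 8.95 kt → 24 h equivalent = 8.95 × 24/24 ≈ 8.95 kt.
9 kt < 30 kt ⇒ not rapid intensification.

9 kt, no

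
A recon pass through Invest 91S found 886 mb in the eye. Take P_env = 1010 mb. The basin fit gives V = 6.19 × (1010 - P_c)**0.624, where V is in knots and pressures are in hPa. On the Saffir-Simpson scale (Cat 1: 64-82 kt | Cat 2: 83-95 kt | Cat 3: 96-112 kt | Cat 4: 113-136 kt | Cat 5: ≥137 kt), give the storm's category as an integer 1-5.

4

ΔP = 1010 − 886 = 124 mb.
V ≈ 6.19 × 124^0.624 = 6.19 × 20.24 ≈ 125 kt.
125 kt falls in the Category 4 band.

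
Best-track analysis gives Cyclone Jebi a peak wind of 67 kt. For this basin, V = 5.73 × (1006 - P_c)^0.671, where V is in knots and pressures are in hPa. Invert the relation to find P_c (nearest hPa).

ΔP = (V / 5.73)^(1/0.671) = (67/5.73)^1.490.
67/5.73 = 11.693; 11.693^1.490 ≈ 39.04 hPa.
P_c = 1006 − 39.04 = 966.96 ≈ 967 hPa.

967 hPa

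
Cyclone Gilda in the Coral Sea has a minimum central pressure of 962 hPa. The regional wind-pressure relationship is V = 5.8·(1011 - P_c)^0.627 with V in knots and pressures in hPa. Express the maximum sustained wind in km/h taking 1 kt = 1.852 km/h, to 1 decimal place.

123.3 km/h

ΔP = 1011 − 962 = 49 hPa.
V ≈ 5.8 × 49^0.627 = 5.8 × 11.475 ≈ 66.555 kt.
66.555 × 1.852 ≈ 123.26 km/h → 123.3 km/h.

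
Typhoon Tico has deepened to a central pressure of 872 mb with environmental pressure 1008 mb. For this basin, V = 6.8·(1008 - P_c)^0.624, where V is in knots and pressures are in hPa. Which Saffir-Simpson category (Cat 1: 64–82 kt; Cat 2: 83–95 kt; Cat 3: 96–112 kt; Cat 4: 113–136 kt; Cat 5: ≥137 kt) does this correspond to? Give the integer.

5

ΔP = 1008 − 872 = 136 mb.
V ≈ 6.8 × 136^0.624 = 6.8 × 21.45 ≈ 146 kt.
146 kt falls in the Category 5 band.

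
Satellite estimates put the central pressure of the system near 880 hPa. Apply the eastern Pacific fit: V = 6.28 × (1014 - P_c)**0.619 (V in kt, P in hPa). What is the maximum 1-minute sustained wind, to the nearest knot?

130 kt

ΔP = 1014 − 880 = 134 hPa.
134^0.619 ≈ 20.734.
V ≈ 6.28 × 20.734 ≈ 130.2 kt.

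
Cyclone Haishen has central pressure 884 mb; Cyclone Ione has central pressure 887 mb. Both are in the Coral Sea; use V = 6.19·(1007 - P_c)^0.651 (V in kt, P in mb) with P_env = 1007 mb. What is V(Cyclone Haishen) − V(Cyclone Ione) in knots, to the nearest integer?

Cyclone Haishen: ΔP = 123; V ≈ 6.19 × 123^0.651 ≈ 141.98 kt.
Cyclone Ione: ΔP = 120; V ≈ 6.19 × 120^0.651 ≈ 139.71 kt.
Difference ≈ 141.98 − 139.71 = 2.27 → 2 kt.

2 kt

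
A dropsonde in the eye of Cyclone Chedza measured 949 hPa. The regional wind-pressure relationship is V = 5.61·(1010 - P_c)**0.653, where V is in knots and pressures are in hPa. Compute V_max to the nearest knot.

ΔP = 1010 − 949 = 61 hPa.
61^0.653 ≈ 14.649.
V ≈ 5.61 × 14.649 ≈ 82.2 kt.

82 kt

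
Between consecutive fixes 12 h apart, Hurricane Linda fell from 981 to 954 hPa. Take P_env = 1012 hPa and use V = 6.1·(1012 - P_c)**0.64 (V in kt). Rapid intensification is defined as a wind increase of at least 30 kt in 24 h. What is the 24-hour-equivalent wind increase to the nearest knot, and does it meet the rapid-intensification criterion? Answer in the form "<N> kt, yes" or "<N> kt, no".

54 kt, yes

V₁: ΔP = 31, V ≈ 6.1 × 31^0.64 ≈ 54.93 kt.
V₂: ΔP = 58, V ≈ 6.1 × 58^0.64 ≈ 82.02 kt.
ΔV over 12 h = 27.09 kt → 24 h equivalent = 27.09 × 24/12 ≈ 54.18 kt.
54 kt ≥ 30 kt ⇒ rapid intensification.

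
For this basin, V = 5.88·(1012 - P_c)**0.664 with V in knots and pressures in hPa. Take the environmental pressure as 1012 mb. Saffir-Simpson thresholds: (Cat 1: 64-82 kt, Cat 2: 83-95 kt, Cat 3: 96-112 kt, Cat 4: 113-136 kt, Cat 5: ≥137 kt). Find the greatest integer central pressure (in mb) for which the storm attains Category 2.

Category 2 begins at V = 83 kt.
Required ΔP = (83/5.88)^(1/0.664) = 14.116^1.506 ≈ 53.89 mb.
P_c ≤ 1012 − 53.89 = 958.11, so the highest integer P_c is 958 mb.

958 mb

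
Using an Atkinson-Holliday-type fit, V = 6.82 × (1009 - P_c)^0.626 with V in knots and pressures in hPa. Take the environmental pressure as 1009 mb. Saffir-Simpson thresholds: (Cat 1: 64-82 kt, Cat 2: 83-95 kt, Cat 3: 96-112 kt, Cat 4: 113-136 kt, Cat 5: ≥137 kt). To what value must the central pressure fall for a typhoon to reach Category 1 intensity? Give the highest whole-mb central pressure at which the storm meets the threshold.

973 mb

Category 1 begins at V = 64 kt.
Required ΔP = (64/6.82)^(1/0.626) = 9.384^1.597 ≈ 35.76 mb.
P_c ≤ 1009 − 35.76 = 973.24, so the highest integer P_c is 973 mb.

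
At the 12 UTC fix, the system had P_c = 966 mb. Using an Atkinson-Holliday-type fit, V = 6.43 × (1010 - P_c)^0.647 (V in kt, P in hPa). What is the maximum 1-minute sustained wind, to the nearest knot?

74 kt

ΔP = 1010 − 966 = 44 mb.
44^0.647 ≈ 11.569.
V ≈ 6.43 × 11.569 ≈ 74.4 kt.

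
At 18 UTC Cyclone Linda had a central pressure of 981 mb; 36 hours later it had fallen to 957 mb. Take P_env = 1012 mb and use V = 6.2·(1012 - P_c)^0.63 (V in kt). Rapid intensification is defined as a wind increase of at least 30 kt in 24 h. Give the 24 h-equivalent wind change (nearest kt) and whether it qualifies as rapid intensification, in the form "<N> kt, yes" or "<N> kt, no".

16 kt, no

V₁: ΔP = 31, V ≈ 6.2 × 31^0.63 ≈ 53.94 kt.
V₂: ΔP = 55, V ≈ 6.2 × 55^0.63 ≈ 77.41 kt.
ΔV over 36 h = 23.47 kt → 24 h equivalent = 23.47 × 24/36 ≈ 15.65 kt.
16 kt < 30 kt ⇒ not rapid intensification.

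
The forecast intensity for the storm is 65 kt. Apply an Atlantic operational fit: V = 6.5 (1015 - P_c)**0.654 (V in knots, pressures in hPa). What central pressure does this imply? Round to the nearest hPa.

ΔP = (V / 6.5)^(1/0.654) = (65/6.5)^1.529.
65/6.5 = 10.000; 10.000^1.529 ≈ 33.81 hPa.
P_c = 1015 − 33.81 = 981.19 ≈ 981 hPa.

981 hPa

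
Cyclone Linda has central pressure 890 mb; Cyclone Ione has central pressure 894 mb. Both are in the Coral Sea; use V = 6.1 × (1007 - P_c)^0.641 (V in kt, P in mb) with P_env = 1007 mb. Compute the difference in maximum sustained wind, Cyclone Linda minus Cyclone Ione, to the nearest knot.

3 kt

Cyclone Linda: ΔP = 117; V ≈ 6.1 × 117^0.641 ≈ 129.13 kt.
Cyclone Ione: ΔP = 113; V ≈ 6.1 × 113^0.641 ≈ 126.29 kt.
Difference ≈ 129.13 − 126.29 = 2.84 → 3 kt.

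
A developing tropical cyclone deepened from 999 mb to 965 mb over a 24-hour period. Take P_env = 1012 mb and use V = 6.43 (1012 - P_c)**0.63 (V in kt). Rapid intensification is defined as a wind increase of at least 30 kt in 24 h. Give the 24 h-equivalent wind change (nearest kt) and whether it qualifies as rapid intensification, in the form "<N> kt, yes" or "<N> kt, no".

40 kt, yes

V₁: ΔP = 13, V ≈ 6.43 × 13^0.63 ≈ 32.36 kt.
V₂: ΔP = 47, V ≈ 6.43 × 47^0.63 ≈ 72.72 kt.
ΔV over 24 h = 40.36 kt → 24 h equivalent = 40.36 × 24/24 ≈ 40.36 kt.
40 kt ≥ 30 kt ⇒ rapid intensification.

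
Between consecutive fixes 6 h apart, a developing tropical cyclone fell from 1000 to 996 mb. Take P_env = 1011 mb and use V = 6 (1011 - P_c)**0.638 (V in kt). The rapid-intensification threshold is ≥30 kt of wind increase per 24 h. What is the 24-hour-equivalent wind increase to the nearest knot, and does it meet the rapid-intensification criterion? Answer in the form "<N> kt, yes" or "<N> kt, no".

V₁: ΔP = 11, V ≈ 6 × 11^0.638 ≈ 27.71 kt.
V₂: ΔP = 15, V ≈ 6 × 15^0.638 ≈ 33.77 kt.
ΔV over 6 h = 6.06 kt → 24 h equivalent = 6.06 × 24/6 ≈ 24.24 kt.
24 kt < 30 kt ⇒ not rapid intensification.

24 kt, no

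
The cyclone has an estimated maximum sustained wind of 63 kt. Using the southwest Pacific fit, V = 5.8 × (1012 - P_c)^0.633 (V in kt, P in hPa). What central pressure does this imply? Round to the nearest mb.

ΔP = (V / 5.8)^(1/0.633) = (63/5.8)^1.580.
63/5.8 = 10.862; 10.862^1.580 ≈ 43.30 mb.
P_c = 1012 − 43.30 = 968.70 ≈ 969 mb.

969 mb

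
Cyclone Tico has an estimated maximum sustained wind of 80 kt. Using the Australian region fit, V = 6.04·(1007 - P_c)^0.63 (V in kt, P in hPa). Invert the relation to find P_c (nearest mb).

ΔP = (V / 6.04)^(1/0.63) = (80/6.04)^1.587.
80/6.04 = 13.245; 13.245^1.587 ≈ 60.40 mb.
P_c = 1007 − 60.40 = 946.60 ≈ 947 mb.

947 mb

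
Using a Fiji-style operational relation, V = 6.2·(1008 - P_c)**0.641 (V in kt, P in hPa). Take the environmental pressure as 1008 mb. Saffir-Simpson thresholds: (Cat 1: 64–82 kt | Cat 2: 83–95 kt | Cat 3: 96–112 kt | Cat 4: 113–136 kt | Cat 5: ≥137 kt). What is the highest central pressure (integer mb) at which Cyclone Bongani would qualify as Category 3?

936 mb

Category 3 begins at V = 96 kt.
Required ΔP = (96/6.2)^(1/0.641) = 15.484^1.560 ≈ 71.83 mb.
P_c ≤ 1008 − 71.83 = 936.17, so the highest integer P_c is 936 mb.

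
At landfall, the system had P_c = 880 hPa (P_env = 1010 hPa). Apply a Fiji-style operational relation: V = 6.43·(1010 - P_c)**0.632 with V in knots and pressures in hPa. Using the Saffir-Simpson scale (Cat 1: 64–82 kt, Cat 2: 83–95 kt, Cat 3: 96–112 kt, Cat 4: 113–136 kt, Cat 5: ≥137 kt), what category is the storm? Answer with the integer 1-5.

5

ΔP = 1010 − 880 = 130 hPa.
V ≈ 6.43 × 130^0.632 = 6.43 × 21.68 ≈ 139 kt.
139 kt falls in the Category 5 band.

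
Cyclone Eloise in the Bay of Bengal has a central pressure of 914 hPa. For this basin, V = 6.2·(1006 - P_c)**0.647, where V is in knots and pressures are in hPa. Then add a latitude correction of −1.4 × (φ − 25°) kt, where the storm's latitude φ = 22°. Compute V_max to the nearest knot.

ΔP = 1006 − 914 = 92 hPa.
92^0.647 ≈ 18.645.
V ≈ 6.2 × 18.645 ≈ 115.6 kt.
Latitude correction: −1.4 × (22 − 25) = 4.2 kt.
Corrected V ≈ 119.8 kt → 120 kt.

120 kt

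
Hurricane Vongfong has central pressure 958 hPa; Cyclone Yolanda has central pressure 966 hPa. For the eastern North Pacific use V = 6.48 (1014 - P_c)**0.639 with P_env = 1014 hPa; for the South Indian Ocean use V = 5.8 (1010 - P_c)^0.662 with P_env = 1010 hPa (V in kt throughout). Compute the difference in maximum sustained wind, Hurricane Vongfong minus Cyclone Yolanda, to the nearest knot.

14 kt

Hurricane Vongfong: ΔP = 56; V ≈ 6.48 × 56^0.639 ≈ 84.85 kt.
Cyclone Yolanda: ΔP = 44; V ≈ 5.8 × 44^0.662 ≈ 71.02 kt.
Difference ≈ 84.85 − 71.02 = 13.83 → 14 kt.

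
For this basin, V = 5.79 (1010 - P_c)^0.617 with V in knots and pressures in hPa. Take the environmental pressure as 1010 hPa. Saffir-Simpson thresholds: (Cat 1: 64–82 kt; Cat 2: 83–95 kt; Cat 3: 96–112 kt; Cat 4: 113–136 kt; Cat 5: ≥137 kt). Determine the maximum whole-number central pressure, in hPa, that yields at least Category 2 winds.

935 hPa

Category 2 begins at V = 83 kt.
Required ΔP = (83/5.79)^(1/0.617) = 14.335^1.621 ≈ 74.86 hPa.
P_c ≤ 1010 − 74.86 = 935.14, so the highest integer P_c is 935 hPa.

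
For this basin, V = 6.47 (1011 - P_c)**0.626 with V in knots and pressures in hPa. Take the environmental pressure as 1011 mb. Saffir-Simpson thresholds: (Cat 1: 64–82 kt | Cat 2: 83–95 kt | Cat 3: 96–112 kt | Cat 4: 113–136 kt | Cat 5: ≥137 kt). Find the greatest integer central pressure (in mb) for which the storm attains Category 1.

972 mb

Category 1 begins at V = 64 kt.
Required ΔP = (64/6.47)^(1/0.626) = 9.892^1.597 ≈ 38.90 mb.
P_c ≤ 1011 − 38.90 = 972.10, so the highest integer P_c is 972 mb.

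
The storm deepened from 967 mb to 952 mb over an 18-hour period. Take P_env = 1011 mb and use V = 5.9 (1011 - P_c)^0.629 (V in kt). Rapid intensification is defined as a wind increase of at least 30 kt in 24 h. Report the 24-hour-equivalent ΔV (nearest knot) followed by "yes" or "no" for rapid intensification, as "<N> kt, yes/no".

V₁: ΔP = 44, V ≈ 5.9 × 44^0.629 ≈ 63.77 kt.
V₂: ΔP = 59, V ≈ 5.9 × 59^0.629 ≈ 76.69 kt.
ΔV over 18 h = 12.92 kt → 24 h equivalent = 12.92 × 24/18 ≈ 17.23 kt.
17 kt < 30 kt ⇒ not rapid intensification.

17 kt, no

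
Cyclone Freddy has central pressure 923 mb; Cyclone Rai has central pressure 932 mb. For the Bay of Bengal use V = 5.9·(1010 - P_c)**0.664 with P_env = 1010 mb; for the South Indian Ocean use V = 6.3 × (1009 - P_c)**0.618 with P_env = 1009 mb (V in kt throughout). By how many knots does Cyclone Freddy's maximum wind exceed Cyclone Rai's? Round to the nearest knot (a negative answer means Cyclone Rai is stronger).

Cyclone Freddy: ΔP = 87; V ≈ 5.9 × 87^0.664 ≈ 114.47 kt.
Cyclone Rai: ΔP = 77; V ≈ 6.3 × 77^0.618 ≈ 92.30 kt.
Difference ≈ 114.47 − 92.30 = 22.17 → 22 kt.

22 kt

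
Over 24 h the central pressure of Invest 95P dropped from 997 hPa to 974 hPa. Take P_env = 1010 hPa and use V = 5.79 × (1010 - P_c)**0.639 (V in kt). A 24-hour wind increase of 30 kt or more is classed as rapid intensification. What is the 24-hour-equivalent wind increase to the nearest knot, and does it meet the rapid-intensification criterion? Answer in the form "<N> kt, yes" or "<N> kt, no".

V₁: ΔP = 13, V ≈ 5.79 × 13^0.639 ≈ 29.82 kt.
V₂: ΔP = 36, V ≈ 5.79 × 36^0.639 ≈ 57.17 kt.
ΔV over 24 h = 27.35 kt → 24 h equivalent = 27.35 × 24/24 ≈ 27.35 kt.
27 kt < 30 kt ⇒ not rapid intensification.

27 kt, no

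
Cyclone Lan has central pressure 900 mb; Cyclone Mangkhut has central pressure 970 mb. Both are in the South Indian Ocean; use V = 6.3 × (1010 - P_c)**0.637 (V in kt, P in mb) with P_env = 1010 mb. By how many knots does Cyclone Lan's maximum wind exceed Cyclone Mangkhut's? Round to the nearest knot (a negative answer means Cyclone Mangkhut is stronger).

Cyclone Lan: ΔP = 110; V ≈ 6.3 × 110^0.637 ≈ 125.81 kt.
Cyclone Mangkhut: ΔP = 40; V ≈ 6.3 × 40^0.637 ≈ 66.05 kt.
Difference ≈ 125.81 − 66.05 = 59.76 → 60 kt.

60 kt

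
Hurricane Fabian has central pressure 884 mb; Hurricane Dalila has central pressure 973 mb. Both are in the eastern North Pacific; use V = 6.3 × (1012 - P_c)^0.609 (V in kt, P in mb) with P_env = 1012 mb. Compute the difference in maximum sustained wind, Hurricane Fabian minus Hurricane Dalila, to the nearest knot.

62 kt

Hurricane Fabian: ΔP = 128; V ≈ 6.3 × 128^0.609 ≈ 120.96 kt.
Hurricane Dalila: ΔP = 39; V ≈ 6.3 × 39^0.609 ≈ 58.65 kt.
Difference ≈ 120.96 − 58.65 = 62.31 → 62 kt.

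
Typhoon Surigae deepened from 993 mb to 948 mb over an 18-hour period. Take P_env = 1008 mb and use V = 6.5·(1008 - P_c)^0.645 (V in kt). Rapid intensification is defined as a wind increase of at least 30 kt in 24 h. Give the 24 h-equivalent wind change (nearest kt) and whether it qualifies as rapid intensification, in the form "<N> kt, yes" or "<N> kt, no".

72 kt, yes

V₁: ΔP = 15, V ≈ 6.5 × 15^0.645 ≈ 37.28 kt.
V₂: ΔP = 60, V ≈ 6.5 × 60^0.645 ≈ 91.16 kt.
ΔV over 18 h = 53.88 kt → 24 h equivalent = 53.88 × 24/18 ≈ 71.84 kt.
72 kt ≥ 30 kt ⇒ rapid intensification.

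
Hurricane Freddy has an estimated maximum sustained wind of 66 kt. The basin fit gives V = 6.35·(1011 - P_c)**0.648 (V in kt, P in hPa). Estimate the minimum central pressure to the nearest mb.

974 mb

ΔP = (V / 6.35)^(1/0.648) = (66/6.35)^1.543.
66/6.35 = 10.394; 10.394^1.543 ≈ 37.08 mb.
P_c = 1011 − 37.08 = 973.92 ≈ 974 mb.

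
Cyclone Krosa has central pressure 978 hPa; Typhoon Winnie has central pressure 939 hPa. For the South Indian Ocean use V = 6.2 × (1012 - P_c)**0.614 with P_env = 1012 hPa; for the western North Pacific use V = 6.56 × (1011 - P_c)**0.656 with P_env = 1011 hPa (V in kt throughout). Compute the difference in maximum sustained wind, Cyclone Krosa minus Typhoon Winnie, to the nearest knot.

Cyclone Krosa: ΔP = 34; V ≈ 6.2 × 34^0.614 ≈ 54.04 kt.
Typhoon Winnie: ΔP = 72; V ≈ 6.56 × 72^0.656 ≈ 108.47 kt.
Difference ≈ 54.04 − 108.47 = -54.43 → -54 kt.

-54 kt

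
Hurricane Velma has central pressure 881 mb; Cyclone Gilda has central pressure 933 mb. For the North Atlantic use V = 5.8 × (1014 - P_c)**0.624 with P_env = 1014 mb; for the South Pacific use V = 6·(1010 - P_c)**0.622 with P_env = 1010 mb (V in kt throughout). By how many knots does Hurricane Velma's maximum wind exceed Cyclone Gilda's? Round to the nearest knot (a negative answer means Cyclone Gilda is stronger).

33 kt

Hurricane Velma: ΔP = 133; V ≈ 5.8 × 133^0.624 ≈ 122.66 kt.
Cyclone Gilda: ΔP = 77; V ≈ 6 × 77^0.622 ≈ 89.44 kt.
Difference ≈ 122.66 − 89.44 = 33.22 → 33 kt.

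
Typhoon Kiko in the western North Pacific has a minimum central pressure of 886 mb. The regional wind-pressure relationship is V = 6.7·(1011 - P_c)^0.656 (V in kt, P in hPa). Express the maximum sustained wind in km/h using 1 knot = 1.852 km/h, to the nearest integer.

ΔP = 1011 − 886 = 125 mb.
V ≈ 6.7 × 125^0.656 = 6.7 × 23.745 ≈ 159.092 kt.
159.092 × 1.852 ≈ 294.64 km/h → 295 km/h.

295 km/h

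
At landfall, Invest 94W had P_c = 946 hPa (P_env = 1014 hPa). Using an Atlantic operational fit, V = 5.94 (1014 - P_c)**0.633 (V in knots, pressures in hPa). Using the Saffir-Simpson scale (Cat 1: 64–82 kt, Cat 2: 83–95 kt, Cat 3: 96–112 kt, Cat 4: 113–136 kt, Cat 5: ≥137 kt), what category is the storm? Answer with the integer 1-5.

ΔP = 1014 − 946 = 68 hPa.
V ≈ 5.94 × 68^0.633 = 5.94 × 14.45 ≈ 86 kt.
86 kt falls in the Category 2 band.

2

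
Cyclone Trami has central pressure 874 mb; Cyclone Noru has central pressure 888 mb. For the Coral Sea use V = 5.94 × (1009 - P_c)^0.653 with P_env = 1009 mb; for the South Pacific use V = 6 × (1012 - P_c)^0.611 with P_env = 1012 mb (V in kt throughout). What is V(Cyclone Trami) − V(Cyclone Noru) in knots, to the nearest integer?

Cyclone Trami: ΔP = 135; V ≈ 5.94 × 135^0.653 ≈ 146.18 kt.
Cyclone Noru: ΔP = 124; V ≈ 6 × 124^0.611 ≈ 114.09 kt.
Difference ≈ 146.18 − 114.09 = 32.09 → 32 kt.

32 kt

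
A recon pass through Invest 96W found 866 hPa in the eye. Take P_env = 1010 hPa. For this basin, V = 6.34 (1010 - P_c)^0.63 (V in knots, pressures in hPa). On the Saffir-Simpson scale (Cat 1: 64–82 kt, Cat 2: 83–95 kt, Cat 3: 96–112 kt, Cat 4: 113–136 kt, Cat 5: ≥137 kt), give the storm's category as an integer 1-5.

ΔP = 1010 − 866 = 144 hPa.
V ≈ 6.34 × 144^0.63 = 6.34 × 22.90 ≈ 145 kt.
145 kt falls in the Category 5 band.

5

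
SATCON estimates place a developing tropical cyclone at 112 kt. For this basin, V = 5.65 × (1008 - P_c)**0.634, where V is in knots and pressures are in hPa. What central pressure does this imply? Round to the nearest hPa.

897 hPa

ΔP = (V / 5.65)^(1/0.634) = (112/5.65)^1.577.
112/5.65 = 19.823; 19.823^1.577 ≈ 111.18 hPa.
P_c = 1008 − 111.18 = 896.82 ≈ 897 hPa.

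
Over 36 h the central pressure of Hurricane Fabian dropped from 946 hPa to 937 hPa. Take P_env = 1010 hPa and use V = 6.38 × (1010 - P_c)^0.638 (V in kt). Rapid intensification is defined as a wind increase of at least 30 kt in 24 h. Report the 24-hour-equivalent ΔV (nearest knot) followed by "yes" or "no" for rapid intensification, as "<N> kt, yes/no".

5 kt, no

V₁: ΔP = 64, V ≈ 6.38 × 64^0.638 ≈ 90.61 kt.
V₂: ΔP = 73, V ≈ 6.38 × 73^0.638 ≈ 98.54 kt.
ΔV over 36 h = 7.93 kt → 24 h equivalent = 7.93 × 24/36 ≈ 5.29 kt.
5 kt < 30 kt ⇒ not rapid intensification.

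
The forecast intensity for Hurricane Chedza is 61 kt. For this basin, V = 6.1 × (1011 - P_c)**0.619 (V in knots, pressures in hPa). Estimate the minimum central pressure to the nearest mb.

ΔP = (V / 6.1)^(1/0.619) = (61/6.1)^1.616.
61/6.1 = 10.000; 10.000^1.616 ≈ 41.26 mb.
P_c = 1011 − 41.26 = 969.74 ≈ 970 mb.

970 mb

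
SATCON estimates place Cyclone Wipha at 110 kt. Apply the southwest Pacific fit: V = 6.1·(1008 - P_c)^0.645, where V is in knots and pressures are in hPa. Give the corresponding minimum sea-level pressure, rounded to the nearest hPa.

919 hPa

ΔP = (V / 6.1)^(1/0.645) = (110/6.1)^1.550.
110/6.1 = 18.033; 18.033^1.550 ≈ 88.59 hPa.
P_c = 1008 − 88.59 = 919.41 ≈ 919 hPa.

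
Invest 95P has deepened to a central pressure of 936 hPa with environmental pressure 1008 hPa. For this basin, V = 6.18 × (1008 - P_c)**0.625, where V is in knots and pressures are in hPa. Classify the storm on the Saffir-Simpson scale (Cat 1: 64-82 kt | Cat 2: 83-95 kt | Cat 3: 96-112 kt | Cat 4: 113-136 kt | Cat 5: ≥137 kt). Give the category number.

ΔP = 1008 − 936 = 72 hPa.
V ≈ 6.18 × 72^0.625 = 6.18 × 14.48 ≈ 89 kt.
89 kt falls in the Category 2 band.

2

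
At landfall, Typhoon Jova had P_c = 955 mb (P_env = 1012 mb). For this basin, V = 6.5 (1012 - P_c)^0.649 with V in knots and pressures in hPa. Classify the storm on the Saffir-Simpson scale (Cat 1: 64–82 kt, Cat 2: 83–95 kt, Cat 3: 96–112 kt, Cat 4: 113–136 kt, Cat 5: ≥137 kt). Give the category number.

2

ΔP = 1012 − 955 = 57 mb.
V ≈ 6.5 × 57^0.649 = 6.5 × 13.79 ≈ 90 kt.
90 kt falls in the Category 2 band.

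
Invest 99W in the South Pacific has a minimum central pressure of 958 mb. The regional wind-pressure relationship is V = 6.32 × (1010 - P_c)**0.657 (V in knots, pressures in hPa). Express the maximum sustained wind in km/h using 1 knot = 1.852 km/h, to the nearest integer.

ΔP = 1010 − 958 = 52 mb.
V ≈ 6.32 × 52^0.657 = 6.32 × 13.410 ≈ 84.748 kt.
84.748 × 1.852 ≈ 156.95 km/h → 157 km/h.

157 km/h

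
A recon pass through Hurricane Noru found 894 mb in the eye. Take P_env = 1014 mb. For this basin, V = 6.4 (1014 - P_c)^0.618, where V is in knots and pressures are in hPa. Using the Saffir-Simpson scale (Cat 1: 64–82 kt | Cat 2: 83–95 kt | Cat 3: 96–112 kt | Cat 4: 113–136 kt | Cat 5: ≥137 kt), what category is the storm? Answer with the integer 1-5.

4

ΔP = 1014 − 894 = 120 mb.
V ≈ 6.4 × 120^0.618 = 6.4 × 19.27 ≈ 123 kt.
123 kt falls in the Category 4 band.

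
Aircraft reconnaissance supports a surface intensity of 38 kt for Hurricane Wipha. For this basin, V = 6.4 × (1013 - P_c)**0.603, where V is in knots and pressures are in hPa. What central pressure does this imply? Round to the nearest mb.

ΔP = (V / 6.4)^(1/0.603) = (38/6.4)^1.658.
38/6.4 = 5.938; 5.938^1.658 ≈ 19.18 mb.
P_c = 1013 − 19.18 = 993.82 ≈ 994 mb.

994 mb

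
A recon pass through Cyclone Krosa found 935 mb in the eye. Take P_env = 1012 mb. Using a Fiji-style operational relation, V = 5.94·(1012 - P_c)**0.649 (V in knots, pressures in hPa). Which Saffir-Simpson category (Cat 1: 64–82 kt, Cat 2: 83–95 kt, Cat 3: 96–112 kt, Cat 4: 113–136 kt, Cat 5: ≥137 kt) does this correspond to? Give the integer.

ΔP = 1012 − 935 = 77 mb.
V ≈ 5.94 × 77^0.649 = 5.94 × 16.76 ≈ 100 kt.
100 kt falls in the Category 3 band.

3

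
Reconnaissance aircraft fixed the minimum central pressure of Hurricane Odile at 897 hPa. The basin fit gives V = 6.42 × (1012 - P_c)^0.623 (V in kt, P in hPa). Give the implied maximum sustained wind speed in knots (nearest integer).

ΔP = 1012 − 897 = 115 hPa.
115^0.623 ≈ 19.223.
V ≈ 6.42 × 19.223 ≈ 123.4 kt.

123 kt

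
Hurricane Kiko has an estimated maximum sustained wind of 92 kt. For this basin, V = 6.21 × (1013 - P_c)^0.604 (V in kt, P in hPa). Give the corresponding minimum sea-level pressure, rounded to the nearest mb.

ΔP = (V / 6.21)^(1/0.604) = (92/6.21)^1.656.
92/6.21 = 14.815; 14.815^1.656 ≈ 86.74 mb.
P_c = 1013 − 86.74 = 926.26 ≈ 926 mb.

926 mb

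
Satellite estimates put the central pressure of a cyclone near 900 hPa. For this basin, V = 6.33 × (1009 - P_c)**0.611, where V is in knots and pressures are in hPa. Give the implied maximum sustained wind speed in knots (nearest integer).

ΔP = 1009 − 900 = 109 hPa.
109^0.611 ≈ 17.574.
V ≈ 6.33 × 17.574 ≈ 111.2 kt.

111 kt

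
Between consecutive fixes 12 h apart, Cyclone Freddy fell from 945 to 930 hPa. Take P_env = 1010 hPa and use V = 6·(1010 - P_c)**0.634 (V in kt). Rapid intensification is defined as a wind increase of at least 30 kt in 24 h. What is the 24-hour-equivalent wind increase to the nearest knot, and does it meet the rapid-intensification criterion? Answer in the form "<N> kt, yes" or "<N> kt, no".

24 kt, no

V₁: ΔP = 65, V ≈ 6 × 65^0.634 ≈ 84.63 kt.
V₂: ΔP = 80, V ≈ 6 × 80^0.634 ≈ 96.54 kt.
ΔV over 12 h = 11.91 kt → 24 h equivalent = 11.91 × 24/12 ≈ 23.82 kt.
24 kt < 30 kt ⇒ not rapid intensification.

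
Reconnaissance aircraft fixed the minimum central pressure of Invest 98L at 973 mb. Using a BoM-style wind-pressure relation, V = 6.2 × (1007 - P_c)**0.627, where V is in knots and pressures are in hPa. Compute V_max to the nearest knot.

57 kt

ΔP = 1007 − 973 = 34 mb.
34^0.627 ≈ 9.125.
V ≈ 6.2 × 9.125 ≈ 56.6 kt.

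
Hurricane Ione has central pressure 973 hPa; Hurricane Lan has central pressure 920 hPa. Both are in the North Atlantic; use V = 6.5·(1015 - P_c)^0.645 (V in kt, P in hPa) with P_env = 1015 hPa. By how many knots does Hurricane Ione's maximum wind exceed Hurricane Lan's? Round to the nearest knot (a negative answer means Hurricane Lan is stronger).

Hurricane Ione: ΔP = 42; V ≈ 6.5 × 42^0.645 ≈ 72.43 kt.
Hurricane Lan: ΔP = 95; V ≈ 6.5 × 95^0.645 ≈ 122.62 kt.
Difference ≈ 72.43 − 122.62 = -50.19 → -50 kt.

-50 kt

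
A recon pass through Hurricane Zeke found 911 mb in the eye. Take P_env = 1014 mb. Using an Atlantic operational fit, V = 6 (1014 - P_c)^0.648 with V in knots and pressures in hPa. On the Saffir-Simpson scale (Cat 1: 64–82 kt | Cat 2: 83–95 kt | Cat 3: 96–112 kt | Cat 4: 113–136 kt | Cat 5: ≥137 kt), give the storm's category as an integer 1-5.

ΔP = 1014 − 911 = 103 mb.
V ≈ 6 × 103^0.648 = 6 × 20.15 ≈ 121 kt.
121 kt falls in the Category 4 band.

4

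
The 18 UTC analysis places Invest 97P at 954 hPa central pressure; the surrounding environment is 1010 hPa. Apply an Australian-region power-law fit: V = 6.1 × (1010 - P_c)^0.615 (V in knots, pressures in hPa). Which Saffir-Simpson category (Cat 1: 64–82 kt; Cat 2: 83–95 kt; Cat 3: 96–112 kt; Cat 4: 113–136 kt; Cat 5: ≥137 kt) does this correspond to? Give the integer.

1

ΔP = 1010 − 954 = 56 hPa.
V ≈ 6.1 × 56^0.615 = 6.1 × 11.89 ≈ 73 kt.
73 kt falls in the Category 1 band.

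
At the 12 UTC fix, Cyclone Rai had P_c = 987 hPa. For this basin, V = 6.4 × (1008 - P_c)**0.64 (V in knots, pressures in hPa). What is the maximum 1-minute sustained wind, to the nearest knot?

ΔP = 1008 − 987 = 21 hPa.
21^0.64 ≈ 7.018.
V ≈ 6.4 × 7.018 ≈ 44.9 kt.

45 kt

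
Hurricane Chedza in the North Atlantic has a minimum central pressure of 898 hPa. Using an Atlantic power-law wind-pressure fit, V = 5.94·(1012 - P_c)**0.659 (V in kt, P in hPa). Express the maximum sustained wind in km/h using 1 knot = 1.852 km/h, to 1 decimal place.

249.4 km/h

ΔP = 1012 − 898 = 114 hPa.
V ≈ 5.94 × 114^0.659 = 5.94 × 22.673 ≈ 134.675 kt.
134.675 × 1.852 ≈ 249.42 km/h → 249.4 km/h.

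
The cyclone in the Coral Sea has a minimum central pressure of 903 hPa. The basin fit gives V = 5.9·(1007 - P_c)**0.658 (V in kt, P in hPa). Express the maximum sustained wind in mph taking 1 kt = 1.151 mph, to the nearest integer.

ΔP = 1007 − 903 = 104 hPa.
V ≈ 5.9 × 104^0.658 = 5.9 × 21.243 ≈ 125.331 kt.
125.331 × 1.151 ≈ 144.26 mph → 144 mph.

144 mph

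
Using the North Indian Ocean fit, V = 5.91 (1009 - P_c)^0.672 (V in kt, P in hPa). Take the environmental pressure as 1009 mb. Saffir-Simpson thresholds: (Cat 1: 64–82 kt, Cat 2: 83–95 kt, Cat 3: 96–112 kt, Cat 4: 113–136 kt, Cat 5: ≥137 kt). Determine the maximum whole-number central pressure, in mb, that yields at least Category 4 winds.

Category 4 begins at V = 113 kt.
Required ΔP = (113/5.91)^(1/0.672) = 19.120^1.488 ≈ 80.72 mb.
P_c ≤ 1009 − 80.72 = 928.28, so the highest integer P_c is 928 mb.

928 mb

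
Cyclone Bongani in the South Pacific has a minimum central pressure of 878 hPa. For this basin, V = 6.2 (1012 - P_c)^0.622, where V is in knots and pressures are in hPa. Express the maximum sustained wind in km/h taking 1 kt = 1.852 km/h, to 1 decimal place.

ΔP = 1012 − 878 = 134 hPa.
V ≈ 6.2 × 134^0.622 = 6.2 × 21.041 ≈ 130.452 kt.
130.452 × 1.852 ≈ 241.60 km/h → 241.6 km/h.

241.6 km/h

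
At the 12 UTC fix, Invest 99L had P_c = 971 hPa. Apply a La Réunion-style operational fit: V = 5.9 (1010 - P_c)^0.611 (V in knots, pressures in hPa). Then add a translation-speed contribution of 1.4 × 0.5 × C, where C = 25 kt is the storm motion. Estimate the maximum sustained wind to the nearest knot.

ΔP = 1010 − 971 = 39 hPa.
39^0.611 ≈ 9.379.
V ≈ 5.9 × 9.379 ≈ 55.3 kt.
Translation term: 1.4 × 0.5 × 25 = 17.5 kt.
Corrected V ≈ 72.8 kt → 73 kt.

73 kt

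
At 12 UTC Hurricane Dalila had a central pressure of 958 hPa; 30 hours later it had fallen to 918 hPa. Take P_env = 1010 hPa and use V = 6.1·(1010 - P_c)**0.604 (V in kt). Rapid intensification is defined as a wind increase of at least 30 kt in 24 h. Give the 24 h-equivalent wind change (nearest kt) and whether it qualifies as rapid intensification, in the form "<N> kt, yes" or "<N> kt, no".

V₁: ΔP = 52, V ≈ 6.1 × 52^0.604 ≈ 66.34 kt.
V₂: ΔP = 92, V ≈ 6.1 × 92^0.604 ≈ 93.64 kt.
ΔV over 30 h = 27.30 kt → 24 h equivalent = 27.30 × 24/30 ≈ 21.84 kt.
22 kt < 30 kt ⇒ not rapid intensification.

22 kt, no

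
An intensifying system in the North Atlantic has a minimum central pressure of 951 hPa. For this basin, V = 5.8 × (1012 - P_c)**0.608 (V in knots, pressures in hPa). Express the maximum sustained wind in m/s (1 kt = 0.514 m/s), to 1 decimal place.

36.3 m/s

ΔP = 1012 − 951 = 61 hPa.
V ≈ 5.8 × 61^0.608 = 5.8 × 12.175 ≈ 70.617 kt.
70.617 × 0.514 ≈ 36.30 m/s → 36.3 m/s.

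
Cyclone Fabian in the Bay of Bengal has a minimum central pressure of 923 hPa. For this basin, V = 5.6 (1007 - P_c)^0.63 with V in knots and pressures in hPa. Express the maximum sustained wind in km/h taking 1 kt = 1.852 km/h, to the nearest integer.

ΔP = 1007 − 923 = 84 hPa.
V ≈ 5.6 × 84^0.63 = 5.6 × 16.304 ≈ 91.303 kt.
91.303 × 1.852 ≈ 169.09 km/h → 169 km/h.

169 km/h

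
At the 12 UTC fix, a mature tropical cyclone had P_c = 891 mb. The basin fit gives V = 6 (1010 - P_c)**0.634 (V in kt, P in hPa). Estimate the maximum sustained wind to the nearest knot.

ΔP = 1010 − 891 = 119 mb.
119^0.634 ≈ 20.696.
V ≈ 6 × 20.696 ≈ 124.2 kt.

124 kt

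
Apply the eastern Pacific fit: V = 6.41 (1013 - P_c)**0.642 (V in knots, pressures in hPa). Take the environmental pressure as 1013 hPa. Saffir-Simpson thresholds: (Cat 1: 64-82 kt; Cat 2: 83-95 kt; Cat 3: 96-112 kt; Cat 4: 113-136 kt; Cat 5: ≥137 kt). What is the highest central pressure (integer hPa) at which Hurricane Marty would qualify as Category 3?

Category 3 begins at V = 96 kt.
Required ΔP = (96/6.41)^(1/0.642) = 14.977^1.558 ≈ 67.74 hPa.
P_c ≤ 1013 − 67.74 = 945.26, so the highest integer P_c is 945 hPa.

945 hPa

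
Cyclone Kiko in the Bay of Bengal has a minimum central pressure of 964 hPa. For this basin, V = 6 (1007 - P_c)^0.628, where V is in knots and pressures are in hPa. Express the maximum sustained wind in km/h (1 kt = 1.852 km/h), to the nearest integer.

118 km/h

ΔP = 1007 − 964 = 43 hPa.
V ≈ 6 × 43^0.628 = 6 × 10.613 ≈ 63.675 kt.
63.675 × 1.852 ≈ 117.93 km/h → 118 km/h.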